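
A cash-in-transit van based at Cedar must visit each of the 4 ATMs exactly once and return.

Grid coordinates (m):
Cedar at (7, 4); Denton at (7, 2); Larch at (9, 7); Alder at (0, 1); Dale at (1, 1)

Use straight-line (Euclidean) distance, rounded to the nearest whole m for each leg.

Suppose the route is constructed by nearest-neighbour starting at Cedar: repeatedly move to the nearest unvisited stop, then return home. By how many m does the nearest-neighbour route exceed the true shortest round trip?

From Cedar: Denton=2, Larch=4, Dale=7, Alder=8 → choose Denton (2).
From Denton: Larch=5, Dale=6, Alder=7 → choose Larch (5).
From Larch: Dale=10, Alder=11 → choose Dale (10).
From Dale: Alder=1 → choose Alder (1).
NN route Cedar → Denton → Larch → Dale → Alder → Cedar costs 26.
Optimal: Cedar → Denton → Alder → Dale → Larch → Cedar costs 24 (by enumerating all 12 distinct tours).
Excess = 26 − 24 = 2.

The nearest-neighbour route is 2 m longer than optimal.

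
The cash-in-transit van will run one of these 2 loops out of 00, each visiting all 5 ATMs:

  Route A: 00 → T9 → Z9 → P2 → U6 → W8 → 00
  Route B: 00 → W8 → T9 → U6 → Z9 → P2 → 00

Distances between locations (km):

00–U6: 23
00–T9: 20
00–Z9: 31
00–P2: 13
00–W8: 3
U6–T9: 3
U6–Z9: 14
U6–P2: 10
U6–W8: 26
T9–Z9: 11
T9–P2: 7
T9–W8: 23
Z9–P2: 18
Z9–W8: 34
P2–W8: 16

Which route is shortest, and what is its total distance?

Shortest is Route B, total 74 km.

Route A: 20 + 11 + 18 + 10 + 26 + 3 = 88
Route B: 3 + 23 + 3 + 14 + 18 + 13 = 74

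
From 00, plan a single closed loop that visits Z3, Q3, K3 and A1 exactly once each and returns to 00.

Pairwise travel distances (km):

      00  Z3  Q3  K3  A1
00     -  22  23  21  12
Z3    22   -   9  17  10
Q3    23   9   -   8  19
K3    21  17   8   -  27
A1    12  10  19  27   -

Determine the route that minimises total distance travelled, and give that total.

There are 12 distinct closed tours to check (reversals are equivalent).
00 - Z3 - Q3 - K3 - A1 - 00: 22+9+8+27+12 = 78
00 - Z3 - Q3 - A1 - K3 - 00: 22+9+19+27+21 = 98
00 - Z3 - K3 - Q3 - A1 - 00: 22+17+8+19+12 = 78
00 - Z3 - K3 - A1 - Q3 - 00: 22+17+27+19+23 = 108
00 - Z3 - A1 - Q3 - K3 - 00: 22+10+19+8+21 = 80
00 - Z3 - A1 - K3 - Q3 - 00: 22+10+27+8+23 = 90
00 - Q3 - Z3 - K3 - A1 - 00: 23+9+17+27+12 = 88
00 - Q3 - Z3 - A1 - K3 - 00: 23+9+10+27+21 = 90
00 - Q3 - K3 - Z3 - A1 - 00: 23+8+17+10+12 = 70
00 - Q3 - A1 - Z3 - K3 - 00: 23+19+10+17+21 = 90
00 - K3 - Z3 - Q3 - A1 - 00: 21+17+9+19+12 = 78
00 - K3 - Q3 - Z3 - A1 - 00: 21+8+9+10+12 = 60
The minimum is 60.
One optimal route: 00 → K3 → Q3 → Z3 → A1 → 00 (or its reverse).

60 km — the shortest possible round trip.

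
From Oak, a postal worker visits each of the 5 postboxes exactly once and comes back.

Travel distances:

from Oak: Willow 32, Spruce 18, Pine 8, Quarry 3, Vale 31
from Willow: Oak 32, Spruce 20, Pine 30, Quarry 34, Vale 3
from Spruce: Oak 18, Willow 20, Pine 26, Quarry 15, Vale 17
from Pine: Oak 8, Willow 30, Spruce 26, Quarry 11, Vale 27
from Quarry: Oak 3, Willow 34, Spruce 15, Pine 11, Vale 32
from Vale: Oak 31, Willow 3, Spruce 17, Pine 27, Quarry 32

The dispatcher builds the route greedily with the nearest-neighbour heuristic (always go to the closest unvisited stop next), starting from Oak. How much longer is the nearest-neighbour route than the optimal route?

16 longer than the optimal tour.

Oak: Quarry=3, Pine=8, Spruce=18, Vale=31, Willow=32 ⇒ Quarry
Quarry: Pine=11, Spruce=15, Vale=32, Willow=34 ⇒ Pine
Pine: Spruce=26, Vale=27, Willow=30 ⇒ Spruce
Spruce: Vale=17, Willow=20 ⇒ Vale
Vale: Willow=3 ⇒ Willow
NN route Oak → Quarry → Pine → Spruce → Vale → Willow → Oak costs 92.
Optimal: Oak → Pine → Willow → Vale → Spruce → Quarry → Oak costs 76 (by enumerating all 60 distinct tours).
Excess = 92 − 76 = 16.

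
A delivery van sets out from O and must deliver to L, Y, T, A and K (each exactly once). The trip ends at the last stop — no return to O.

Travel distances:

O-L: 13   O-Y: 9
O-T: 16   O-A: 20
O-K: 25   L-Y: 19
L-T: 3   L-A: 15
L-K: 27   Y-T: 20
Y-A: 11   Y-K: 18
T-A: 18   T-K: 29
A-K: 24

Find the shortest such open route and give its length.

There are 5! = 120 possible orderings.
O→L→Y→T→A→K: 13+19+20+18+24 = 94
O→L→Y→T→K→A: 13+19+20+29+24 = 105
O→L→Y→A→T→K: 13+19+11+18+29 = 90
O→L→Y→A→K→T: 13+19+11+24+29 = 96
O→L→Y→K→T→A: 13+19+18+29+18 = 97
O→L→Y→K→A→T: 13+19+18+24+18 = 92
O→L→T→Y→A→K: 13+3+20+11+24 = 71
O→L→T→Y→K→A: 13+3+20+18+24 = 78
O→L→T→A→Y→K: 13+3+18+11+18 = 63
O→L→T→A→K→Y: 13+3+18+24+18 = 76
O→L→T→K→Y→A: 13+3+29+18+11 = 74
O→L→T→K→A→Y: 13+3+29+24+11 = 80
O→L→A→Y→T→K: 13+15+11+20+29 = 88
O→L→A→Y→K→T: 13+15+11+18+29 = 86
… (106 more)
The minimum is 63.
One shortest path: O → L → T → A → Y → K.

Shortest open route: 63.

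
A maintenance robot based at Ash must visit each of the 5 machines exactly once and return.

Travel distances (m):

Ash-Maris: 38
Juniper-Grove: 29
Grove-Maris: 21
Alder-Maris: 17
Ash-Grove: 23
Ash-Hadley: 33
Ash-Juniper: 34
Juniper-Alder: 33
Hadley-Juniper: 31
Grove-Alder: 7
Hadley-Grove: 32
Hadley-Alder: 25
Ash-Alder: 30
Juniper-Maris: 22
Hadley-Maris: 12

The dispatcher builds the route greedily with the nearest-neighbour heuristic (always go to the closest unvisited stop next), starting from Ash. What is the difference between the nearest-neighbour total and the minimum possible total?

Ash: Grove=23, Alder=30, Hadley=33, Juniper=34, Maris=38 ⇒ Grove
Grove: Alder=7, Maris=21, Juniper=29, Hadley=32 ⇒ Alder
Alder: Maris=17, Hadley=25, Juniper=33 ⇒ Maris
Maris: Hadley=12, Juniper=22 ⇒ Hadley
Hadley: Juniper=31 ⇒ Juniper
NN route Ash → Grove → Alder → Maris → Hadley → Juniper → Ash costs 124.
Optimal: Ash → Juniper → Maris → Hadley → Alder → Grove → Ash costs 123 (by enumerating all 60 distinct tours).
Excess = 124 − 123 = 1.

Excess over optimum: 1 m.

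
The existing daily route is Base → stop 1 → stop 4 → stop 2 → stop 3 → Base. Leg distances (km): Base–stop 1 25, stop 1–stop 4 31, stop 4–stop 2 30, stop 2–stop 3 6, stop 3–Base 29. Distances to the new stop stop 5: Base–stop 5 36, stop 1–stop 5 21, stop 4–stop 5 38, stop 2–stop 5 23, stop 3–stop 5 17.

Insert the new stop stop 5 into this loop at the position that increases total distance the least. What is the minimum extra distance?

Minimum extra distance: 24 km, inserting stop 5 between stop 3 and Base.

Insertion cost between consecutive stops i–j is d(i,stop 5) + d(stop 5,j) − d(i,j):
  between Base and stop 1: 36 + 21 − 25 = 32
  between stop 1 and stop 4: 21 + 38 − 31 = 28
  between stop 4 and stop 2: 38 + 23 − 30 = 31
  between stop 2 and stop 3: 23 + 17 − 6 = 34
  between stop 3 and Base: 17 + 36 − 29 = 24
Cheapest insertion is between stop 3 and Base, adding 24.
New total = 121 + 24 = 145.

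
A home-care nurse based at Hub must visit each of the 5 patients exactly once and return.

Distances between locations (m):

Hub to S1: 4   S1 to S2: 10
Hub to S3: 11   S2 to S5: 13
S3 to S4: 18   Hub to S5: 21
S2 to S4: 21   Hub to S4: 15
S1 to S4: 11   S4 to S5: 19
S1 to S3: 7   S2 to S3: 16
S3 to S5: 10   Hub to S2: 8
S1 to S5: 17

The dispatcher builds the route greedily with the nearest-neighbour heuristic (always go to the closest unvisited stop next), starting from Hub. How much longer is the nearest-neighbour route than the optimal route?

Hub: S1=4, S2=8, S3=11, S4=15, S5=21 ⇒ S1
S1: S3=7, S2=10, S4=11, S5=17 ⇒ S3
S3: S5=10, S2=16, S4=18 ⇒ S5
S5: S2=13, S4=19 ⇒ S2
S2: S4=21 ⇒ S4
NN route Hub → S1 → S3 → S5 → S2 → S4 → Hub costs 70.
Optimal: Hub → S1 → S4 → S3 → S5 → S2 → Hub costs 64 (by enumerating all 60 distinct tours).
Excess = 70 − 64 = 6.

Excess over optimum: 6 m.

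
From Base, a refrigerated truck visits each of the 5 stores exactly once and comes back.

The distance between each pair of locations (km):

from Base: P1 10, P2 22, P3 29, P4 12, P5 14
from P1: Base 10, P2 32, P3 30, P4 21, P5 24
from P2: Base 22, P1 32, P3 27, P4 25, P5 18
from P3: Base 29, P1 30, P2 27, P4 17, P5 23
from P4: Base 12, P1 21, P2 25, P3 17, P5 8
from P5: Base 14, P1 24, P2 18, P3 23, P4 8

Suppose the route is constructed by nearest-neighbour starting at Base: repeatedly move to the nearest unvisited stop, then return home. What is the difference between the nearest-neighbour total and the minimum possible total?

The nearest-neighbour route is 8 km longer than optimal.

From Base: P1=10, P4=12, P5=14, P2=22, P3=29 → choose P1 (10).
From P1: P4=21, P5=24, P3=30, P2=32 → choose P4 (21).
From P4: P5=8, P3=17, P2=25 → choose P5 (8).
From P5: P2=18, P3=23 → choose P2 (18).
From P2: P3=27 → choose P3 (27).
NN route Base → P1 → P4 → P5 → P2 → P3 → Base costs 113.
Optimal: Base → P1 → P3 → P2 → P5 → P4 → Base costs 105 (by enumerating all 60 distinct tours).
Excess = 113 − 105 = 8.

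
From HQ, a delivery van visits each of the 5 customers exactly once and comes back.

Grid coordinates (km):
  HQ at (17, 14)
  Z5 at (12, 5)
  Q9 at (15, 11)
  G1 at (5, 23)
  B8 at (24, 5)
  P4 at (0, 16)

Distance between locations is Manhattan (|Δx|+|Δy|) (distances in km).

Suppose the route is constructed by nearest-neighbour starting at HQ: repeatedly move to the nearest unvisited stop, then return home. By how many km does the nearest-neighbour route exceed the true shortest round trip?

HQ: Q9=5, Z5=14, B8=16, P4=19, G1=21 ⇒ Q9
Q9: Z5=9, B8=15, P4=20, G1=22 ⇒ Z5
Z5: B8=12, P4=23, G1=25 ⇒ B8
B8: P4=35, G1=37 ⇒ P4
P4: G1=12 ⇒ G1
NN route HQ → Q9 → Z5 → B8 → P4 → G1 → HQ costs 94.
Optimal: HQ → Q9 → B8 → Z5 → G1 → P4 → HQ costs 88 (by enumerating all 60 distinct tours).
Excess = 94 − 88 = 6.

Excess over optimum: 6 km.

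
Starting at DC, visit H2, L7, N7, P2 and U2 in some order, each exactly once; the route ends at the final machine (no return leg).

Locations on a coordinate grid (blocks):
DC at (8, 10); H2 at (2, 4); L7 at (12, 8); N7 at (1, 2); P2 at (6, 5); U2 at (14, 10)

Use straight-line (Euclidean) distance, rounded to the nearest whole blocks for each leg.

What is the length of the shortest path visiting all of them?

22 blocks — the minimum one-way total.

There are 5! = 120 possible orderings.
DC - H2 - L7 - N7 - P2 - U2: 8+11+13+6+9 = 47
DC - H2 - L7 - N7 - U2 - P2: 8+11+13+15+9 = 56
DC - H2 - L7 - P2 - N7 - U2: 8+11+7+6+15 = 47
DC - H2 - L7 - P2 - U2 - N7: 8+11+7+9+15 = 50
DC - H2 - L7 - U2 - N7 - P2: 8+11+3+15+6 = 43
DC - H2 - L7 - U2 - P2 - N7: 8+11+3+9+6 = 37
DC - H2 - N7 - L7 - P2 - U2: 8+2+13+7+9 = 39
DC - H2 - N7 - L7 - U2 - P2: 8+2+13+3+9 = 35
DC - H2 - N7 - P2 - L7 - U2: 8+2+6+7+3 = 26
DC - H2 - N7 - P2 - U2 - L7: 8+2+6+9+3 = 28
DC - H2 - N7 - U2 - L7 - P2: 8+2+15+3+7 = 35
DC - H2 - N7 - U2 - P2 - L7: 8+2+15+9+7 = 41
DC - H2 - P2 - L7 - N7 - U2: 8+4+7+13+15 = 47
DC - H2 - P2 - L7 - U2 - N7: 8+4+7+3+15 = 37
… (106 more)
DC - L7 - U2 - P2 - H2 - N7: 4+3+9+4+2 = 22  ← best
The minimum is 22.
One shortest path: DC → L7 → U2 → P2 → H2 → N7.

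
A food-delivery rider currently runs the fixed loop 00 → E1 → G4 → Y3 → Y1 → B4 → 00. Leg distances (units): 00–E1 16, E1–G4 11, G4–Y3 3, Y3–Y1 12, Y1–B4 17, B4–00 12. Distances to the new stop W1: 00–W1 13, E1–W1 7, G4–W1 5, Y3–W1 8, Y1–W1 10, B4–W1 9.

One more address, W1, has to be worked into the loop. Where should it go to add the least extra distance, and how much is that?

Adding 1 by placing W1 on the E1–G4 leg.

Insertion cost between consecutive stops i–j is d(i,W1) + d(W1,j) − d(i,j):
  between 00 and E1: 13 + 7 − 16 = 4
  between E1 and G4: 7 + 5 − 11 = 1
  between G4 and Y3: 5 + 8 − 3 = 10
  between Y3 and Y1: 8 + 10 − 12 = 6
  between Y1 and B4: 10 + 9 − 17 = 2
  between B4 and 00: 9 + 13 − 12 = 10
Cheapest insertion is between E1 and G4, adding 1.
New total = 71 + 1 = 72.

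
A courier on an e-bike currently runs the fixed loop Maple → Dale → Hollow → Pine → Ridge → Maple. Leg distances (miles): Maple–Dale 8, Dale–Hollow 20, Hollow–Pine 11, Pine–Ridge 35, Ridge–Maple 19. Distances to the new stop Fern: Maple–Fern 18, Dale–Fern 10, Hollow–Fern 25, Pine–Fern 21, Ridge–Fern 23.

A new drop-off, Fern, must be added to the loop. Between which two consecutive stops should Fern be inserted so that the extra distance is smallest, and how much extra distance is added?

Insertion cost between consecutive stops i–j is d(i,Fern) + d(Fern,j) − d(i,j):
  between Maple and Dale: 18 + 10 − 8 = 20
  between Dale and Hollow: 10 + 25 − 20 = 15
  between Hollow and Pine: 25 + 21 − 11 = 35
  between Pine and Ridge: 21 + 23 − 35 = 9
  between Ridge and Maple: 23 + 18 − 19 = 22
Cheapest insertion is between Pine and Ridge, adding 9.
New total = 93 + 9 = 102.

Adding 9 miles by placing Fern on the Pine–Ridge leg.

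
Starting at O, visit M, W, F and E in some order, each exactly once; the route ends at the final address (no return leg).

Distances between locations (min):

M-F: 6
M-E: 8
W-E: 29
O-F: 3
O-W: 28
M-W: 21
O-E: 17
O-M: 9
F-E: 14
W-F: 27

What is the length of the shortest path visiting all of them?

Shortest open route: 46 min.

There are 4! = 24 possible orderings.
O→M→W→F→E: 9+21+27+14 = 71
O→M→W→E→F: 9+21+29+14 = 73
O→M→F→W→E: 9+6+27+29 = 71
O→M→F→E→W: 9+6+14+29 = 58
O→M→E→W→F: 9+8+29+27 = 73
O→M→E→F→W: 9+8+14+27 = 58
O→W→M→F→E: 28+21+6+14 = 69
O→W→M→E→F: 28+21+8+14 = 71
O→W→F→M→E: 28+27+6+8 = 69
O→W→F→E→M: 28+27+14+8 = 77
O→W→E→M→F: 28+29+8+6 = 71
O→W→E→F→M: 28+29+14+6 = 77
O→F→M→W→E: 3+6+21+29 = 59
O→F→M→E→W: 3+6+8+29 = 46
… (10 more)
The minimum is 46.
One shortest path: O → F → M → E → W.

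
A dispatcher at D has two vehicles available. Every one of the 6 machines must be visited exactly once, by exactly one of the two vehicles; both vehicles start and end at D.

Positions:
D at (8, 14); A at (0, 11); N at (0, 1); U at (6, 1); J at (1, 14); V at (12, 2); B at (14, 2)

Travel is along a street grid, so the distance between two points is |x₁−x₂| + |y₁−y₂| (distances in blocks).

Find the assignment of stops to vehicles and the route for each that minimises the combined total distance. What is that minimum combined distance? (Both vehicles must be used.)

Minimum combined distance: 68 blocks.

Try each way of splitting the stops between the two vehicles (each non-empty) and, for each split, find the best tour for each vehicle:
  {A} + {N, U, J, V, B}: 22 + 54 = 76
  {N} + {A, U, J, V, B}: 42 + 54 = 96
  {A, N} + {U, J, V, B}: 42 + 52 = 94
  {U} + {A, N, J, V, B}: 30 + 54 = 84
  {A, U} + {N, J, V, B}: 42 + 54 = 96
  {N, U} + {A, J, V, B}: 42 + 52 = 94
  … (31 splits in total)
  {J} + {A, N, U, V, B}: 14 + 54 = 68  ← best
Best: vehicle 1 D → J → D = 14; vehicle 2 D → A → N → U → V → B → D = 54; combined 68.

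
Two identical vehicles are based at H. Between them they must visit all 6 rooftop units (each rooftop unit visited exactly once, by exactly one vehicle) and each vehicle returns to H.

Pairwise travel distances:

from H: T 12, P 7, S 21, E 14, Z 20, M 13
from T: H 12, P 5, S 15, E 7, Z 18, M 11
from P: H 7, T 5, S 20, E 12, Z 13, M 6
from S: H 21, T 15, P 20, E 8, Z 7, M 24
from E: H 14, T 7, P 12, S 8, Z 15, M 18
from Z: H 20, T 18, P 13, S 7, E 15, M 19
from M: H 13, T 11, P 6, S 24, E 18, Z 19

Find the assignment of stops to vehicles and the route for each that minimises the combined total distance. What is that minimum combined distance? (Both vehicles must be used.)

Minimum combined distance: 80.

Try each way of splitting the stops between the two vehicles (each non-empty) and, for each split, find the best tour for each vehicle:
  {T} + {P, S, E, Z, M}: 24 + 61 = 85
  {P} + {T, S, E, Z, M}: 14 + 66 = 80
  {T, P} + {S, E, Z, M}: 24 + 61 = 85
  {S} + {T, P, E, Z, M}: 42 + 66 = 108
  {T, S} + {P, E, Z, M}: 48 + 61 = 109
  {P, S} + {T, E, Z, M}: 48 + 66 = 114
  … (31 splits in total)
Best: vehicle 1 H → P → H = 14; vehicle 2 H → T → E → S → Z → M → H = 66; combined 80.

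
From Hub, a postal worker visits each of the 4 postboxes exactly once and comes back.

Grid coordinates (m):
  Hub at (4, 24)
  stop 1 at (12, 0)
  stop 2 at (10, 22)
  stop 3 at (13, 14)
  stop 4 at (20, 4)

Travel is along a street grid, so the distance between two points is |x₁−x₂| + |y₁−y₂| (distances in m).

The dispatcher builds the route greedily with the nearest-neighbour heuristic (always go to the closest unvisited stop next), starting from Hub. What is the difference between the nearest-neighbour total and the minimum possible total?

The nearest-neighbour route is 2 m longer than optimal.

Hub: stop 2=8, stop 3=19, stop 1=32, stop 4=36 ⇒ stop 2
stop 2: stop 3=11, stop 1=24, stop 4=28 ⇒ stop 3
stop 3: stop 1=15, stop 4=17 ⇒ stop 1
stop 1: stop 4=12 ⇒ stop 4
NN route Hub → stop 2 → stop 3 → stop 1 → stop 4 → Hub costs 82.
Optimal: Hub → stop 1 → stop 4 → stop 3 → stop 2 → Hub costs 80 (by enumerating all 12 distinct tours).
Excess = 82 − 80 = 2.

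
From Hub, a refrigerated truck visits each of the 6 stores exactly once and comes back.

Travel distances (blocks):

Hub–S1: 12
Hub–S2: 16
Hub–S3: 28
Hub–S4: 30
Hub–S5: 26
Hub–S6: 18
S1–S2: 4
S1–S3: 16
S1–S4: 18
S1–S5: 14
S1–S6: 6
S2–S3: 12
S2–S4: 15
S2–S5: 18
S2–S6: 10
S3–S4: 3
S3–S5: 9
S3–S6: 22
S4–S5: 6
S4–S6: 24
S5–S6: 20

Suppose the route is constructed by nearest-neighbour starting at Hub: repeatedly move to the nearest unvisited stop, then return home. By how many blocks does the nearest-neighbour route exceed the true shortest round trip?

8 blocks longer than the optimal tour.

Hub: S1=12, S2=16, S6=18, S5=26, S3=28, S4=30 ⇒ S1
S1: S2=4, S6=6, S5=14, S3=16, S4=18 ⇒ S2
S2: S6=10, S3=12, S4=15, S5=18 ⇒ S6
S6: S5=20, S3=22, S4=24 ⇒ S5
S5: S4=6, S3=9 ⇒ S4
S4: S3=3 ⇒ S3
NN route Hub → S1 → S2 → S6 → S5 → S4 → S3 → Hub costs 83.
Optimal: Hub → S1 → S2 → S3 → S4 → S5 → S6 → Hub costs 75 (by enumerating all 360 distinct tours).
Excess = 83 − 75 = 8.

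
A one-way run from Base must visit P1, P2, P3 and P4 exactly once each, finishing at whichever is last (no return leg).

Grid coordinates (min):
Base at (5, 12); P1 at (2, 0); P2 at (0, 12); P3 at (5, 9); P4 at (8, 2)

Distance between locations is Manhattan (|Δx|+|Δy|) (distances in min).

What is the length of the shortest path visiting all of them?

There are 4! = 24 possible orderings.
Base→P1→P2→P3→P4: 15+14+8+10 = 47
Base→P1→P2→P4→P3: 15+14+18+10 = 57
Base→P1→P3→P2→P4: 15+12+8+18 = 53
Base→P1→P3→P4→P2: 15+12+10+18 = 55
Base→P1→P4→P2→P3: 15+8+18+8 = 49
Base→P1→P4→P3→P2: 15+8+10+8 = 41
Base→P2→P1→P3→P4: 5+14+12+10 = 41
Base→P2→P1→P4→P3: 5+14+8+10 = 37
Base→P2→P3→P1→P4: 5+8+12+8 = 33
Base→P2→P3→P4→P1: 5+8+10+8 = 31
Base→P2→P4→P1→P3: 5+18+8+12 = 43
Base→P2→P4→P3→P1: 5+18+10+12 = 45
Base→P3→P1→P2→P4: 3+12+14+18 = 47
Base→P3→P1→P4→P2: 3+12+8+18 = 41
… (10 more)
The minimum is 31.
One shortest path: Base → P2 → P3 → P4 → P1.

Minimum one-way distance = 31 min.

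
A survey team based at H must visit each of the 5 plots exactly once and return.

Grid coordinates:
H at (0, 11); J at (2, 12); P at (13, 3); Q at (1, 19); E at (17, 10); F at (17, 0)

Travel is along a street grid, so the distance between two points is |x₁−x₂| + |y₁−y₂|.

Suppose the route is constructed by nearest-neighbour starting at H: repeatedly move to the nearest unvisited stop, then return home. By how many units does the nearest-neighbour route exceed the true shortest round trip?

Excess over optimum: 2.

H: J=3, Q=9, E=18, P=21, F=28 ⇒ J
J: Q=8, E=17, P=20, F=27 ⇒ Q
Q: E=25, P=28, F=35 ⇒ E
E: F=10, P=11 ⇒ F
F: P=7 ⇒ P
NN route H → J → Q → E → F → P → H costs 74.
Optimal: H → P → F → E → J → Q → H costs 72 (by enumerating all 60 distinct tours).
Excess = 74 − 72 = 2.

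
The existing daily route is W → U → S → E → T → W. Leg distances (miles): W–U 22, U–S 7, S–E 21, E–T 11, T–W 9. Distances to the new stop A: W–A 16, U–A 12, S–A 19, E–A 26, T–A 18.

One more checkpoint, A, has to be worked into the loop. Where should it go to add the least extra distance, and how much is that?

Insertion cost between consecutive stops i–j is d(i,A) + d(A,j) − d(i,j):
  between W and U: 16 + 12 − 22 = 6
  between U and S: 12 + 19 − 7 = 24
  between S and E: 19 + 26 − 21 = 24
  between E and T: 26 + 18 − 11 = 33
  between T and W: 18 + 16 − 9 = 25
Cheapest insertion is between W and U, adding 6.
New total = 70 + 6 = 76.

Adding 6 miles by placing A on the W–U leg.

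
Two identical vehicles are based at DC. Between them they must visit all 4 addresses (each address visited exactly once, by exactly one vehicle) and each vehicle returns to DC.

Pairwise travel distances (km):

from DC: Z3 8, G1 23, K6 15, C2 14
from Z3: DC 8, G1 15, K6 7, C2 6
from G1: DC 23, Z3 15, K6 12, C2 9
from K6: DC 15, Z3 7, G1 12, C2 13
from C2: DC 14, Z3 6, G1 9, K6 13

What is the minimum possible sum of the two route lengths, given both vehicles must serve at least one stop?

66 km — the smallest possible combined total.

There are 2^3 − 1 = 7 ways to divide the 4 stops into two non-empty groups. For each, the best each vehicle can do is its own shortest tour through its group:
  {Z3} + {G1, K6, C2}: 16 + 50 = 66
  {G1} + {Z3, K6, C2}: 46 + 42 = 88
  {Z3, G1} + {K6, C2}: 46 + 42 = 88
  {K6} + {Z3, G1, C2}: 30 + 46 = 76
  {Z3, K6} + {G1, C2}: 30 + 46 = 76
  {G1, K6} + {Z3, C2}: 50 + 28 = 78
  … (7 splits in total)
Best: vehicle 1 DC → Z3 → DC = 16; vehicle 2 DC → K6 → G1 → C2 → DC = 50; combined 66.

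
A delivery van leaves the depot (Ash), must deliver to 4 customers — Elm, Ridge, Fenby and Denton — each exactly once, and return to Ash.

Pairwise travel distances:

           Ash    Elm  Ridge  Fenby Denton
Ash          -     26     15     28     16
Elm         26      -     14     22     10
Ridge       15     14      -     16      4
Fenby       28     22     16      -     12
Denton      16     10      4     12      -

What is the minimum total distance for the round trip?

Shortest round trip = 79.

Ash-Elm-Ridge-Fenby-Denton-Ash: 26+14+16+12+16 = 84
Ash-Elm-Ridge-Denton-Fenby-Ash: 26+14+4+12+28 = 84
Ash-Elm-Fenby-Ridge-Denton-Ash: 26+22+16+4+16 = 84
Ash-Elm-Fenby-Denton-Ridge-Ash: 26+22+12+4+15 = 79
Ash-Elm-Denton-Ridge-Fenby-Ash: 26+10+4+16+28 = 84
Ash-Elm-Denton-Fenby-Ridge-Ash: 26+10+12+16+15 = 79
Ash-Ridge-Elm-Fenby-Denton-Ash: 15+14+22+12+16 = 79
Ash-Ridge-Elm-Denton-Fenby-Ash: 15+14+10+12+28 = 79
Ash-Ridge-Fenby-Elm-Denton-Ash: 15+16+22+10+16 = 79
Ash-Ridge-Denton-Elm-Fenby-Ash: 15+4+10+22+28 = 79
Ash-Fenby-Elm-Ridge-Denton-Ash: 28+22+14+4+16 = 84
Ash-Fenby-Ridge-Elm-Denton-Ash: 28+16+14+10+16 = 84
The minimum is 79.
One optimal route: Ash → Elm → Fenby → Denton → Ridge → Ash (or its reverse).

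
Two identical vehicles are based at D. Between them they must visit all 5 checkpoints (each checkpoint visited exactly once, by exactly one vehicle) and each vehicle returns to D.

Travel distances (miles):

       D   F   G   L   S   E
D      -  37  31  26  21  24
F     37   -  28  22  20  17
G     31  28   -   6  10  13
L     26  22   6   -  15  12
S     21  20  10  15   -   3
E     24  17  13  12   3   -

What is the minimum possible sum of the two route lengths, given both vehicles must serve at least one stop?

141 miles — the smallest possible combined total.

Try each way of splitting the stops between the two vehicles (each non-empty) and, for each split, find the best tour for each vehicle:
  {F} + {G, L, S, E}: 74 + 69 = 143
  {G} + {F, L, S, E}: 62 + 89 = 151
  {F, G} + {L, S, E}: 96 + 62 = 158
  {L} + {F, G, S, E}: 52 + 98 = 150
  {F, L} + {G, S, E}: 85 + 68 = 153
  {G, L} + {F, S, E}: 63 + 78 = 141
  … (15 splits in total)
Best: vehicle 1 D → G → L → D = 63; vehicle 2 D → F → E → S → D = 78; combined 141.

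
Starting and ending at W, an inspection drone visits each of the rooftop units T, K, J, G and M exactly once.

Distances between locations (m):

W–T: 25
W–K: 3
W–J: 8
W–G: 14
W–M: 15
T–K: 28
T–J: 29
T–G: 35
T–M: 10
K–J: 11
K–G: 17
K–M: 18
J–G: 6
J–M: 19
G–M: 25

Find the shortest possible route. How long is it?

There are 60 distinct closed tours to check (reversals are equivalent).
W → T → K → J → G → M → W: 25+28+11+6+25+15 = 110
W → T → K → J → M → G → W: 25+28+11+19+25+14 = 122
W → T → K → G → J → M → W: 25+28+17+6+19+15 = 110
W → T → K → G → M → J → W: 25+28+17+25+19+8 = 122
W → T → K → M → J → G → W: 25+28+18+19+6+14 = 110
W → T → K → M → G → J → W: 25+28+18+25+6+8 = 110
W → T → J → K → G → M → W: 25+29+11+17+25+15 = 122
W → T → J → K → M → G → W: 25+29+11+18+25+14 = 122
W → T → J → G → K → M → W: 25+29+6+17+18+15 = 110
W → T → J → G → M → K → W: 25+29+6+25+18+3 = 106
W → T → J → M → K → G → W: 25+29+19+18+17+14 = 122
W → T → J → M → G → K → W: 25+29+19+25+17+3 = 118
W → T → G → K → J → M → W: 25+35+17+11+19+15 = 122
W → T → G → K → M → J → W: 25+35+17+18+19+8 = 122
… (46 more)
W → T → M → J → G → K → W: 25+10+19+6+17+3 = 80  ← best
The minimum is 80.
One optimal route: W → T → M → J → G → K → W (or its reverse).

80 m — the shortest possible round trip.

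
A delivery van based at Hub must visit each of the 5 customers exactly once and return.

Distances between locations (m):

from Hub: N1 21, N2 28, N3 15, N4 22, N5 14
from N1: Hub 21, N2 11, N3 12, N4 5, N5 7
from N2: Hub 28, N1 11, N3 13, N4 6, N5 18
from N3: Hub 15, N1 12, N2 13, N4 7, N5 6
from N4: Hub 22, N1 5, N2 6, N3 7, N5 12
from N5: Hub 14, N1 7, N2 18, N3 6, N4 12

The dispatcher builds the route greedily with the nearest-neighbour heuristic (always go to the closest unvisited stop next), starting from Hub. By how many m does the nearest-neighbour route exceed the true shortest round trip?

The nearest-neighbour route is 11 m longer than optimal.

From Hub: N5=14, N3=15, N1=21, N4=22, N2=28 → choose N5 (14).
From N5: N3=6, N1=7, N4=12, N2=18 → choose N3 (6).
From N3: N4=7, N1=12, N2=13 → choose N4 (7).
From N4: N1=5, N2=6 → choose N1 (5).
From N1: N2=11 → choose N2 (11).
NN route Hub → N5 → N3 → N4 → N1 → N2 → Hub costs 71.
Optimal: Hub → N3 → N2 → N4 → N1 → N5 → Hub costs 60 (by enumerating all 60 distinct tours).
Excess = 71 − 60 = 11.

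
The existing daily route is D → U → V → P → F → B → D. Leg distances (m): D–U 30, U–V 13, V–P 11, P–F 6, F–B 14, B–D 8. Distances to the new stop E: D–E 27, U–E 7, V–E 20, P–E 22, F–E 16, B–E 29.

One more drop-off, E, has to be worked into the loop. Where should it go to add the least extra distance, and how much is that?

Adding 4 m by placing E on the D–U leg.

Insertion cost between consecutive stops i–j is d(i,E) + d(E,j) − d(i,j):
  between D and U: 27 + 7 − 30 = 4
  between U and V: 7 + 20 − 13 = 14
  between V and P: 20 + 22 − 11 = 31
  between P and F: 22 + 16 − 6 = 32
  between F and B: 16 + 29 − 14 = 31
  between B and D: 29 + 27 − 8 = 48
Cheapest insertion is between D and U, adding 4.
New total = 82 + 4 = 86.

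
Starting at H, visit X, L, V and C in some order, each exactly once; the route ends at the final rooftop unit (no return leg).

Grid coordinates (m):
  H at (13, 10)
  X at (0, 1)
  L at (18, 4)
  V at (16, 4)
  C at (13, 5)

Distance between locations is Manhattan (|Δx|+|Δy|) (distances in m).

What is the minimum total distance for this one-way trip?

There are 4! = 24 possible orderings.
H→X→L→V→C: 22+21+2+4 = 49
H→X→L→C→V: 22+21+6+4 = 53
H→X→V→L→C: 22+19+2+6 = 49
H→X→V→C→L: 22+19+4+6 = 51
H→X→C→L→V: 22+17+6+2 = 47
H→X→C→V→L: 22+17+4+2 = 45
H→L→X→V→C: 11+21+19+4 = 55
H→L→X→C→V: 11+21+17+4 = 53
H→L→V→X→C: 11+2+19+17 = 49
H→L→V→C→X: 11+2+4+17 = 34
H→L→C→X→V: 11+6+17+19 = 53
H→L→C→V→X: 11+6+4+19 = 40
H→V→X→L→C: 9+19+21+6 = 55
H→V→X→C→L: 9+19+17+6 = 51
… (10 more)
H→C→L→V→X: 5+6+2+19 = 32  ← best
The minimum is 32.
One shortest path: H → C → L → V → X.

Minimum one-way distance = 32 m.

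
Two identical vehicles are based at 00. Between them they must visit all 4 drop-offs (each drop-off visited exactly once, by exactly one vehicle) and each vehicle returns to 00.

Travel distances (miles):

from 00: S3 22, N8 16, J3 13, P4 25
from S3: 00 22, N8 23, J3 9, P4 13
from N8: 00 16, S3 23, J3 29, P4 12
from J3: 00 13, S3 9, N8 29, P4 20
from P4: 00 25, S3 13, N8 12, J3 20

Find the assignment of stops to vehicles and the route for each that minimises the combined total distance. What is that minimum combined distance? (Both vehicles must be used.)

Check every non-empty split of the stops between the two vehicles; for each half take its own optimal tour:
  {S3} + {N8, J3, P4}: 44 + 61 = 105
  {N8} + {S3, J3, P4}: 32 + 60 = 92
  {S3, N8} + {J3, P4}: 61 + 58 = 119
  {J3} + {S3, N8, P4}: 26 + 63 = 89
  {S3, J3} + {N8, P4}: 44 + 53 = 97
  {N8, J3} + {S3, P4}: 58 + 60 = 118
  … (7 splits in total)
Best: vehicle 1 00 → J3 → 00 = 26; vehicle 2 00 → S3 → P4 → N8 → 00 = 63; combined 89.

Minimum combined distance: 89 miles.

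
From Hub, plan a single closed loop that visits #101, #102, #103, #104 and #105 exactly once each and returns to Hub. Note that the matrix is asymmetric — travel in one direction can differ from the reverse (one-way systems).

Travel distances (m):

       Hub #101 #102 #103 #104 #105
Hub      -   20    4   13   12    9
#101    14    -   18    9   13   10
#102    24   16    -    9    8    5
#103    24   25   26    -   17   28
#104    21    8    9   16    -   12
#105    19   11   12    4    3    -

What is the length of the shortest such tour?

Hub → #101 → #102 → #103 → #104 → #105 → Hub: 20+18+9+17+12+19 = 95
Hub → #101 → #102 → #103 → #105 → #104 → Hub: 20+18+9+28+3+21 = 99
Hub → #101 → #102 → #104 → #103 → #105 → Hub: 20+18+8+16+28+19 = 109
Hub → #101 → #102 → #104 → #105 → #103 → Hub: 20+18+8+12+4+24 = 86
Hub → #101 → #102 → #105 → #103 → #104 → Hub: 20+18+5+4+17+21 = 85
Hub → #101 → #102 → #105 → #104 → #103 → Hub: 20+18+5+3+16+24 = 86
Hub → #101 → #103 → #102 → #104 → #105 → Hub: 20+9+26+8+12+19 = 94
Hub → #101 → #103 → #102 → #105 → #104 → Hub: 20+9+26+5+3+21 = 84
Hub → #101 → #103 → #104 → #102 → #105 → Hub: 20+9+17+9+5+19 = 79
Hub → #101 → #103 → #104 → #105 → #102 → Hub: 20+9+17+12+12+24 = 94
Hub → #101 → #103 → #105 → #102 → #104 → Hub: 20+9+28+12+8+21 = 98
Hub → #101 → #103 → #105 → #104 → #102 → Hub: 20+9+28+3+9+24 = 93
Hub → #101 → #104 → #102 → #103 → #105 → Hub: 20+13+9+9+28+19 = 98
Hub → #101 → #104 → #102 → #105 → #103 → Hub: 20+13+9+5+4+24 = 75
… (106 more)
Hub → #102 → #105 → #103 → #104 → #101 → Hub: 4+5+4+17+8+14 = 52  ← best
The minimum is 52.
One optimal route: Hub → #102 → #105 → #103 → #104 → #101 → Hub.

52 m — the shortest possible round trip.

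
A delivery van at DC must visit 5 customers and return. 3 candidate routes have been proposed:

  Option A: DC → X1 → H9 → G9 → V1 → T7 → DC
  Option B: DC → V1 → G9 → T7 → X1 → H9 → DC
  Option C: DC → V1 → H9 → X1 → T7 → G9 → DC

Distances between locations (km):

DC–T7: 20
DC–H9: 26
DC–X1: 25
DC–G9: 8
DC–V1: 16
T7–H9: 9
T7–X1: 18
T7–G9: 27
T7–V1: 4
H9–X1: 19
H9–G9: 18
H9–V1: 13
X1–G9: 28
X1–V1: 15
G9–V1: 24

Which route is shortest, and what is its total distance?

101 km — Option C is the shortest.

Option A: 25 + 19 + 18 + 24 + 4 + 20 = 110
Option B: 16 + 24 + 27 + 18 + 19 + 26 = 130
Option C: 16 + 13 + 19 + 18 + 27 + 8 = 101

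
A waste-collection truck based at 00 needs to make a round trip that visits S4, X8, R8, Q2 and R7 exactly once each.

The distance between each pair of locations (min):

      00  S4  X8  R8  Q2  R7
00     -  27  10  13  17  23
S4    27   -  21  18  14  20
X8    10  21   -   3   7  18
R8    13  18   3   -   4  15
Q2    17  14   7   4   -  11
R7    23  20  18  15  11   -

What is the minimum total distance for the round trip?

00-S4-X8-R8-Q2-R7-00: 27+21+3+4+11+23 = 89
00-S4-X8-R8-R7-Q2-00: 27+21+3+15+11+17 = 94
00-S4-X8-Q2-R8-R7-00: 27+21+7+4+15+23 = 97
00-S4-X8-Q2-R7-R8-00: 27+21+7+11+15+13 = 94
00-S4-X8-R7-R8-Q2-00: 27+21+18+15+4+17 = 102
00-S4-X8-R7-Q2-R8-00: 27+21+18+11+4+13 = 94
00-S4-R8-X8-Q2-R7-00: 27+18+3+7+11+23 = 89
00-S4-R8-X8-R7-Q2-00: 27+18+3+18+11+17 = 94
00-S4-R8-Q2-X8-R7-00: 27+18+4+7+18+23 = 97
00-S4-R8-Q2-R7-X8-00: 27+18+4+11+18+10 = 88
00-S4-R8-R7-X8-Q2-00: 27+18+15+18+7+17 = 102
00-S4-R8-R7-Q2-X8-00: 27+18+15+11+7+10 = 88
00-S4-Q2-X8-R8-R7-00: 27+14+7+3+15+23 = 89
00-S4-Q2-X8-R7-R8-00: 27+14+7+18+15+13 = 94
… (46 more)
00-X8-R8-Q2-S4-R7-00: 10+3+4+14+20+23 = 74  ← best
The minimum is 74.
One optimal route: 00 → X8 → R8 → Q2 → S4 → R7 → 00 (or its reverse).

Minimum total distance: 74 min.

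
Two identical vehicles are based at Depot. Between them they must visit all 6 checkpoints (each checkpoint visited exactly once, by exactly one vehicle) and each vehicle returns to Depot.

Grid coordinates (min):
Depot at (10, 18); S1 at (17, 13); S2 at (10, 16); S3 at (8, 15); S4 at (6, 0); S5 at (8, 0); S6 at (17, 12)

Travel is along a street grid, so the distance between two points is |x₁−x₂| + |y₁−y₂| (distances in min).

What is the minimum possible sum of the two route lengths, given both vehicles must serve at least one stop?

Check every non-empty split of the stops between the two vehicles; for each half take its own optimal tour:
  {S1} + {S2, S3, S4, S5, S6}: 24 + 58 = 82
  {S2} + {S1, S3, S4, S5, S6}: 4 + 58 = 62
  {S1, S2} + {S3, S4, S5, S6}: 24 + 58 = 82
  {S3} + {S1, S2, S4, S5, S6}: 10 + 58 = 68
  {S1, S3} + {S2, S4, S5, S6}: 28 + 58 = 86
  {S2, S3} + {S1, S4, S5, S6}: 10 + 58 = 68
  … (31 splits in total)
Best: vehicle 1 Depot → S2 → Depot = 4; vehicle 2 Depot → S1 → S6 → S4 → S5 → S3 → Depot = 58; combined 62.

Minimum combined distance: 62 min.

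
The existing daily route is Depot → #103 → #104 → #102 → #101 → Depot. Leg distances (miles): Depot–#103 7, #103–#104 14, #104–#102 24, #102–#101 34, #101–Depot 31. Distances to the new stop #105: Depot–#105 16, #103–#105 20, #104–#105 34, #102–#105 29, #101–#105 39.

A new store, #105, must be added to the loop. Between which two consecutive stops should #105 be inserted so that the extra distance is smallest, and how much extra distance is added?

+24 miles — insert #105 between #101 and Depot.

Insertion cost between consecutive stops i–j is d(i,#105) + d(#105,j) − d(i,j):
  between Depot and #103: 16 + 20 − 7 = 29
  between #103 and #104: 20 + 34 − 14 = 40
  between #104 and #102: 34 + 29 − 24 = 39
  between #102 and #101: 29 + 39 − 34 = 34
  between #101 and Depot: 39 + 16 − 31 = 24
Cheapest insertion is between #101 and Depot, adding 24.
New total = 110 + 24 = 134.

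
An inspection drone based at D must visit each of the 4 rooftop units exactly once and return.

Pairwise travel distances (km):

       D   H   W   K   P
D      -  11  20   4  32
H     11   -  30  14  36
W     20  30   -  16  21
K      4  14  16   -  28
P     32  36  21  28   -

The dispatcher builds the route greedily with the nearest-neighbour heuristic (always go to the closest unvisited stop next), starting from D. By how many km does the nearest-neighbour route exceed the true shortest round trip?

D: K=4, H=11, W=20, P=32 ⇒ K
K: H=14, W=16, P=28 ⇒ H
H: W=30, P=36 ⇒ W
W: P=21 ⇒ P
NN route D → K → H → W → P → D costs 101.
Optimal: D → H → P → W → K → D costs 88 (by enumerating all 12 distinct tours).
Excess = 101 − 88 = 13.

13 km longer than the optimal tour.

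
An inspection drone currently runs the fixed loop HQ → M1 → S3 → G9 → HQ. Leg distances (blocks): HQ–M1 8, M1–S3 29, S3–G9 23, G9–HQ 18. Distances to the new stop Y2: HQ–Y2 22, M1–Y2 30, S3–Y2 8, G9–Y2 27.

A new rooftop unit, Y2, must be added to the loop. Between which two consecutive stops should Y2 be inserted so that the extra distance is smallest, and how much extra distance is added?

Adding 9 blocks by placing Y2 on the M1–S3 leg.

Insertion cost between consecutive stops i–j is d(i,Y2) + d(Y2,j) − d(i,j):
  between HQ and M1: 22 + 30 − 8 = 44
  between M1 and S3: 30 + 8 − 29 = 9
  between S3 and G9: 8 + 27 − 23 = 12
  between G9 and HQ: 27 + 22 − 18 = 31
Cheapest insertion is between M1 and S3, adding 9.
New total = 78 + 9 = 87.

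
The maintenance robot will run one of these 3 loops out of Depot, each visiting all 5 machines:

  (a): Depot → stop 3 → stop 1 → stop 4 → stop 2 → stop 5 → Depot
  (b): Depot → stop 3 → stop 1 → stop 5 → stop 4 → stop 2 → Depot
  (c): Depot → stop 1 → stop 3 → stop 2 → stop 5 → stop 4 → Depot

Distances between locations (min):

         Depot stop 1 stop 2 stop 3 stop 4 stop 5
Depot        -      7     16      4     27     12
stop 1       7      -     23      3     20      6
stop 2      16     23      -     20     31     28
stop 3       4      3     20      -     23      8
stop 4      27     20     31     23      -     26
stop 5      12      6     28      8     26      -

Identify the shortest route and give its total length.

(a): 4 + 3 + 20 + 31 + 28 + 12 = 98
(b): 4 + 3 + 6 + 26 + 31 + 16 = 86
(c): 7 + 3 + 20 + 28 + 26 + 27 = 111

Shortest is (b), total 86 min.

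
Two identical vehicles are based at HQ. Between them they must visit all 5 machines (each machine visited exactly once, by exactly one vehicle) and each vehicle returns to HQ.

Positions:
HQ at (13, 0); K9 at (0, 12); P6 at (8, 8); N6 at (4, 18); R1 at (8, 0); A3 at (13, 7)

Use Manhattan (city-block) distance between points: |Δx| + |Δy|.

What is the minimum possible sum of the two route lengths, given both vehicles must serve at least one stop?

Check every non-empty split of the stops between the two vehicles; for each half take its own optimal tour:
  {K9} + {P6, N6, R1, A3}: 50 + 54 = 104
  {P6} + {K9, N6, R1, A3}: 26 + 62 = 88
  {K9, P6} + {N6, R1, A3}: 50 + 54 = 104
  {N6} + {K9, P6, R1, A3}: 54 + 50 = 104
  {K9, N6} + {P6, R1, A3}: 62 + 26 = 88
  {P6, N6} + {K9, R1, A3}: 54 + 50 = 104
  … (15 splits in total)
  {R1} + {K9, P6, N6, A3}: 10 + 62 = 72  ← best
Best: vehicle 1 HQ → R1 → HQ = 10; vehicle 2 HQ → K9 → N6 → P6 → A3 → HQ = 62; combined 72.

72 — the smallest possible combined total.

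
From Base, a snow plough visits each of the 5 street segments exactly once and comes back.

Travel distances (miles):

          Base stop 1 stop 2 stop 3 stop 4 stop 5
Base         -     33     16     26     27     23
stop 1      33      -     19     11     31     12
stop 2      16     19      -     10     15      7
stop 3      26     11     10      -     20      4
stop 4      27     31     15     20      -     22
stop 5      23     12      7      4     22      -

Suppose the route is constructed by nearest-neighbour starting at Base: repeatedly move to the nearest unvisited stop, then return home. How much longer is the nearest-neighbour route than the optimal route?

The nearest-neighbour route is 3 miles longer than optimal.

From Base: stop 2=16, stop 5=23, stop 3=26, stop 4=27, stop 1=33 → choose stop 2 (16).
From stop 2: stop 5=7, stop 3=10, stop 4=15, stop 1=19 → choose stop 5 (7).
From stop 5: stop 3=4, stop 1=12, stop 4=22 → choose stop 3 (4).
From stop 3: stop 1=11, stop 4=20 → choose stop 1 (11).
From stop 1: stop 4=31 → choose stop 4 (31).
NN route Base → stop 2 → stop 5 → stop 3 → stop 1 → stop 4 → Base costs 96.
Optimal: Base → stop 2 → stop 5 → stop 1 → stop 3 → stop 4 → Base costs 93 (by enumerating all 60 distinct tours).
Excess = 96 − 93 = 3.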